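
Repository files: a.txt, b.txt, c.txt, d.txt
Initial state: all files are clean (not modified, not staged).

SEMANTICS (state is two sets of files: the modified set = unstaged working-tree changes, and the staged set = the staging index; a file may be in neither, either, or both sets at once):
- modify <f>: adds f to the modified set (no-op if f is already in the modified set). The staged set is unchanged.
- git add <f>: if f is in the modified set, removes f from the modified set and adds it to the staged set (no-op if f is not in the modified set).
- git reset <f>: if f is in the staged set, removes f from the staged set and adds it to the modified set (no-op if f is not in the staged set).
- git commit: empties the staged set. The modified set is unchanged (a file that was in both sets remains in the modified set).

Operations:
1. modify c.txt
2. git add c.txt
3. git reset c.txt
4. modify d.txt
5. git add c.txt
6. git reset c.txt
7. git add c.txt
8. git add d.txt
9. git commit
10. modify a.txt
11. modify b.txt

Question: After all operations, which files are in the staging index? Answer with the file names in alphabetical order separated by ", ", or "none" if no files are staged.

Answer: none

Derivation:
After op 1 (modify c.txt): modified={c.txt} staged={none}
After op 2 (git add c.txt): modified={none} staged={c.txt}
After op 3 (git reset c.txt): modified={c.txt} staged={none}
After op 4 (modify d.txt): modified={c.txt, d.txt} staged={none}
After op 5 (git add c.txt): modified={d.txt} staged={c.txt}
After op 6 (git reset c.txt): modified={c.txt, d.txt} staged={none}
After op 7 (git add c.txt): modified={d.txt} staged={c.txt}
After op 8 (git add d.txt): modified={none} staged={c.txt, d.txt}
After op 9 (git commit): modified={none} staged={none}
After op 10 (modify a.txt): modified={a.txt} staged={none}
After op 11 (modify b.txt): modified={a.txt, b.txt} staged={none}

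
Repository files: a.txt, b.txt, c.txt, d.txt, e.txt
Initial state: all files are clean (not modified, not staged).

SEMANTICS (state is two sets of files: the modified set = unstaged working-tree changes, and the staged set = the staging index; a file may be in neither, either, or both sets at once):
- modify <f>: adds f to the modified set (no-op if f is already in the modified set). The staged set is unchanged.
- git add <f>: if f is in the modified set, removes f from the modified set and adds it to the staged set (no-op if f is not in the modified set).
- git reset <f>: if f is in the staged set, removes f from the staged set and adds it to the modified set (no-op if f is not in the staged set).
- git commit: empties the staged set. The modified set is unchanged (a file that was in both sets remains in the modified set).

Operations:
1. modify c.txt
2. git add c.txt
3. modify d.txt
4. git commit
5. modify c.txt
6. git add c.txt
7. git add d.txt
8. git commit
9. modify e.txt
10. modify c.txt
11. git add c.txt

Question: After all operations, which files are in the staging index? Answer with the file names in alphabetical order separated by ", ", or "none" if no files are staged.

Answer: c.txt

Derivation:
After op 1 (modify c.txt): modified={c.txt} staged={none}
After op 2 (git add c.txt): modified={none} staged={c.txt}
After op 3 (modify d.txt): modified={d.txt} staged={c.txt}
After op 4 (git commit): modified={d.txt} staged={none}
After op 5 (modify c.txt): modified={c.txt, d.txt} staged={none}
After op 6 (git add c.txt): modified={d.txt} staged={c.txt}
After op 7 (git add d.txt): modified={none} staged={c.txt, d.txt}
After op 8 (git commit): modified={none} staged={none}
After op 9 (modify e.txt): modified={e.txt} staged={none}
After op 10 (modify c.txt): modified={c.txt, e.txt} staged={none}
After op 11 (git add c.txt): modified={e.txt} staged={c.txt}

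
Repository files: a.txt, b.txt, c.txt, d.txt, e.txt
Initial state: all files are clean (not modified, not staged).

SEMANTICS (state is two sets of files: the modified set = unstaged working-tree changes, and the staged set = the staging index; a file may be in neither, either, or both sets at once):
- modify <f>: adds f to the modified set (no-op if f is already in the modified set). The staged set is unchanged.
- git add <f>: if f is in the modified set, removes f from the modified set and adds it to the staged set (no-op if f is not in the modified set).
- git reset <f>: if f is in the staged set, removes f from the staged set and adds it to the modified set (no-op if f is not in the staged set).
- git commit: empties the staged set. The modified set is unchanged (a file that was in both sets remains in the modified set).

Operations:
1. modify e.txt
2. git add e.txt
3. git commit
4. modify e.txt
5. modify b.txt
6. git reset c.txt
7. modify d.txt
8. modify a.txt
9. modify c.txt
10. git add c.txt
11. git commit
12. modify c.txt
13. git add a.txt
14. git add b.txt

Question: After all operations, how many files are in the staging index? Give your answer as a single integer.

Answer: 2

Derivation:
After op 1 (modify e.txt): modified={e.txt} staged={none}
After op 2 (git add e.txt): modified={none} staged={e.txt}
After op 3 (git commit): modified={none} staged={none}
After op 4 (modify e.txt): modified={e.txt} staged={none}
After op 5 (modify b.txt): modified={b.txt, e.txt} staged={none}
After op 6 (git reset c.txt): modified={b.txt, e.txt} staged={none}
After op 7 (modify d.txt): modified={b.txt, d.txt, e.txt} staged={none}
After op 8 (modify a.txt): modified={a.txt, b.txt, d.txt, e.txt} staged={none}
After op 9 (modify c.txt): modified={a.txt, b.txt, c.txt, d.txt, e.txt} staged={none}
After op 10 (git add c.txt): modified={a.txt, b.txt, d.txt, e.txt} staged={c.txt}
After op 11 (git commit): modified={a.txt, b.txt, d.txt, e.txt} staged={none}
After op 12 (modify c.txt): modified={a.txt, b.txt, c.txt, d.txt, e.txt} staged={none}
After op 13 (git add a.txt): modified={b.txt, c.txt, d.txt, e.txt} staged={a.txt}
After op 14 (git add b.txt): modified={c.txt, d.txt, e.txt} staged={a.txt, b.txt}
Final staged set: {a.txt, b.txt} -> count=2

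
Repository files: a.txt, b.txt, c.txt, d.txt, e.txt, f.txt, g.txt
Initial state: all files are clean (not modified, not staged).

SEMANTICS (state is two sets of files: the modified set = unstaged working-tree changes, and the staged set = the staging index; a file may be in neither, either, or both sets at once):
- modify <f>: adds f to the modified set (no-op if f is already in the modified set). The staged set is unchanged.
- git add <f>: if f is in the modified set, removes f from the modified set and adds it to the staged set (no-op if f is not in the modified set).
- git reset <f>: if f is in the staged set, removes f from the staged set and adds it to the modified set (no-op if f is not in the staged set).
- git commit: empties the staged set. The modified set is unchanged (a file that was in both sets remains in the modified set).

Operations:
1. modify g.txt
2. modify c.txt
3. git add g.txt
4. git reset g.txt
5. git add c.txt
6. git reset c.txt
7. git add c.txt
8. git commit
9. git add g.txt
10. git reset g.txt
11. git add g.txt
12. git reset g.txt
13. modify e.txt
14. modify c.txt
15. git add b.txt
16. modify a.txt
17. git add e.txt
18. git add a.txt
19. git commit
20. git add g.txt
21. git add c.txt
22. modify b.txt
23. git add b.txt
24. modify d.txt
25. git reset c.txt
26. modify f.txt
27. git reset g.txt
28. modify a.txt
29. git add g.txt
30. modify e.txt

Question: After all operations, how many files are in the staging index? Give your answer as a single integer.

After op 1 (modify g.txt): modified={g.txt} staged={none}
After op 2 (modify c.txt): modified={c.txt, g.txt} staged={none}
After op 3 (git add g.txt): modified={c.txt} staged={g.txt}
After op 4 (git reset g.txt): modified={c.txt, g.txt} staged={none}
After op 5 (git add c.txt): modified={g.txt} staged={c.txt}
After op 6 (git reset c.txt): modified={c.txt, g.txt} staged={none}
After op 7 (git add c.txt): modified={g.txt} staged={c.txt}
After op 8 (git commit): modified={g.txt} staged={none}
After op 9 (git add g.txt): modified={none} staged={g.txt}
After op 10 (git reset g.txt): modified={g.txt} staged={none}
After op 11 (git add g.txt): modified={none} staged={g.txt}
After op 12 (git reset g.txt): modified={g.txt} staged={none}
After op 13 (modify e.txt): modified={e.txt, g.txt} staged={none}
After op 14 (modify c.txt): modified={c.txt, e.txt, g.txt} staged={none}
After op 15 (git add b.txt): modified={c.txt, e.txt, g.txt} staged={none}
After op 16 (modify a.txt): modified={a.txt, c.txt, e.txt, g.txt} staged={none}
After op 17 (git add e.txt): modified={a.txt, c.txt, g.txt} staged={e.txt}
After op 18 (git add a.txt): modified={c.txt, g.txt} staged={a.txt, e.txt}
After op 19 (git commit): modified={c.txt, g.txt} staged={none}
After op 20 (git add g.txt): modified={c.txt} staged={g.txt}
After op 21 (git add c.txt): modified={none} staged={c.txt, g.txt}
After op 22 (modify b.txt): modified={b.txt} staged={c.txt, g.txt}
After op 23 (git add b.txt): modified={none} staged={b.txt, c.txt, g.txt}
After op 24 (modify d.txt): modified={d.txt} staged={b.txt, c.txt, g.txt}
After op 25 (git reset c.txt): modified={c.txt, d.txt} staged={b.txt, g.txt}
After op 26 (modify f.txt): modified={c.txt, d.txt, f.txt} staged={b.txt, g.txt}
After op 27 (git reset g.txt): modified={c.txt, d.txt, f.txt, g.txt} staged={b.txt}
After op 28 (modify a.txt): modified={a.txt, c.txt, d.txt, f.txt, g.txt} staged={b.txt}
After op 29 (git add g.txt): modified={a.txt, c.txt, d.txt, f.txt} staged={b.txt, g.txt}
After op 30 (modify e.txt): modified={a.txt, c.txt, d.txt, e.txt, f.txt} staged={b.txt, g.txt}
Final staged set: {b.txt, g.txt} -> count=2

Answer: 2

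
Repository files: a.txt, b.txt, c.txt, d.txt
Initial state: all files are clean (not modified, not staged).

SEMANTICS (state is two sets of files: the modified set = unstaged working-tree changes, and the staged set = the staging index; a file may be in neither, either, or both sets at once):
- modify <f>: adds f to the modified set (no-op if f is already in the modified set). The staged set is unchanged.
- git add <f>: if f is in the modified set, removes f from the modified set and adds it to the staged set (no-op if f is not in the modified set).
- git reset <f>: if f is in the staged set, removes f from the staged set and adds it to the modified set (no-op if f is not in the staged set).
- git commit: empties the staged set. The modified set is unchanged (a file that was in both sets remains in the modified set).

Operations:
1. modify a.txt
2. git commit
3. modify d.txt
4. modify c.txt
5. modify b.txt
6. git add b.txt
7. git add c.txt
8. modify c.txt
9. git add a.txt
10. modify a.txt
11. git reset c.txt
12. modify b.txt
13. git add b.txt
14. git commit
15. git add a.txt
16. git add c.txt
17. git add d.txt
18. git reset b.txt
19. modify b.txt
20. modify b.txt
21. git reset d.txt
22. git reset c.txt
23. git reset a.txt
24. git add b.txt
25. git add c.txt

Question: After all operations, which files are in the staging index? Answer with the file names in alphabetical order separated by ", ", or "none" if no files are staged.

After op 1 (modify a.txt): modified={a.txt} staged={none}
After op 2 (git commit): modified={a.txt} staged={none}
After op 3 (modify d.txt): modified={a.txt, d.txt} staged={none}
After op 4 (modify c.txt): modified={a.txt, c.txt, d.txt} staged={none}
After op 5 (modify b.txt): modified={a.txt, b.txt, c.txt, d.txt} staged={none}
After op 6 (git add b.txt): modified={a.txt, c.txt, d.txt} staged={b.txt}
After op 7 (git add c.txt): modified={a.txt, d.txt} staged={b.txt, c.txt}
After op 8 (modify c.txt): modified={a.txt, c.txt, d.txt} staged={b.txt, c.txt}
After op 9 (git add a.txt): modified={c.txt, d.txt} staged={a.txt, b.txt, c.txt}
After op 10 (modify a.txt): modified={a.txt, c.txt, d.txt} staged={a.txt, b.txt, c.txt}
After op 11 (git reset c.txt): modified={a.txt, c.txt, d.txt} staged={a.txt, b.txt}
After op 12 (modify b.txt): modified={a.txt, b.txt, c.txt, d.txt} staged={a.txt, b.txt}
After op 13 (git add b.txt): modified={a.txt, c.txt, d.txt} staged={a.txt, b.txt}
After op 14 (git commit): modified={a.txt, c.txt, d.txt} staged={none}
After op 15 (git add a.txt): modified={c.txt, d.txt} staged={a.txt}
After op 16 (git add c.txt): modified={d.txt} staged={a.txt, c.txt}
After op 17 (git add d.txt): modified={none} staged={a.txt, c.txt, d.txt}
After op 18 (git reset b.txt): modified={none} staged={a.txt, c.txt, d.txt}
After op 19 (modify b.txt): modified={b.txt} staged={a.txt, c.txt, d.txt}
After op 20 (modify b.txt): modified={b.txt} staged={a.txt, c.txt, d.txt}
After op 21 (git reset d.txt): modified={b.txt, d.txt} staged={a.txt, c.txt}
After op 22 (git reset c.txt): modified={b.txt, c.txt, d.txt} staged={a.txt}
After op 23 (git reset a.txt): modified={a.txt, b.txt, c.txt, d.txt} staged={none}
After op 24 (git add b.txt): modified={a.txt, c.txt, d.txt} staged={b.txt}
After op 25 (git add c.txt): modified={a.txt, d.txt} staged={b.txt, c.txt}

Answer: b.txt, c.txt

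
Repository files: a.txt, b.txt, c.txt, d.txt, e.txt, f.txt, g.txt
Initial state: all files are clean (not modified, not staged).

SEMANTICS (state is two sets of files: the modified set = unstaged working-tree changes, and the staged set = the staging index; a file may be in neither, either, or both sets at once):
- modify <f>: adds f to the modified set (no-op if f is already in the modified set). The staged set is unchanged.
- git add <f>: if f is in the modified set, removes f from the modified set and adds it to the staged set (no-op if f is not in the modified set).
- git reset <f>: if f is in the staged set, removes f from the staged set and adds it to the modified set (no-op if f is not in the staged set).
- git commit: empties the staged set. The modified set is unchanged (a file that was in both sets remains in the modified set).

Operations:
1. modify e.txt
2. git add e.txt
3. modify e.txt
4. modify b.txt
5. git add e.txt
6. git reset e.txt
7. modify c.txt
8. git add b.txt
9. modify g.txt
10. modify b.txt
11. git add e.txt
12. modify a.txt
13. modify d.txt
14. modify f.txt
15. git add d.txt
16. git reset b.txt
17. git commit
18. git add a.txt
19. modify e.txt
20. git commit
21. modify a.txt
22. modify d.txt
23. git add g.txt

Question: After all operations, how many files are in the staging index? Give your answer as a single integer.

Answer: 1

Derivation:
After op 1 (modify e.txt): modified={e.txt} staged={none}
After op 2 (git add e.txt): modified={none} staged={e.txt}
After op 3 (modify e.txt): modified={e.txt} staged={e.txt}
After op 4 (modify b.txt): modified={b.txt, e.txt} staged={e.txt}
After op 5 (git add e.txt): modified={b.txt} staged={e.txt}
After op 6 (git reset e.txt): modified={b.txt, e.txt} staged={none}
After op 7 (modify c.txt): modified={b.txt, c.txt, e.txt} staged={none}
After op 8 (git add b.txt): modified={c.txt, e.txt} staged={b.txt}
After op 9 (modify g.txt): modified={c.txt, e.txt, g.txt} staged={b.txt}
After op 10 (modify b.txt): modified={b.txt, c.txt, e.txt, g.txt} staged={b.txt}
After op 11 (git add e.txt): modified={b.txt, c.txt, g.txt} staged={b.txt, e.txt}
After op 12 (modify a.txt): modified={a.txt, b.txt, c.txt, g.txt} staged={b.txt, e.txt}
After op 13 (modify d.txt): modified={a.txt, b.txt, c.txt, d.txt, g.txt} staged={b.txt, e.txt}
After op 14 (modify f.txt): modified={a.txt, b.txt, c.txt, d.txt, f.txt, g.txt} staged={b.txt, e.txt}
After op 15 (git add d.txt): modified={a.txt, b.txt, c.txt, f.txt, g.txt} staged={b.txt, d.txt, e.txt}
After op 16 (git reset b.txt): modified={a.txt, b.txt, c.txt, f.txt, g.txt} staged={d.txt, e.txt}
After op 17 (git commit): modified={a.txt, b.txt, c.txt, f.txt, g.txt} staged={none}
After op 18 (git add a.txt): modified={b.txt, c.txt, f.txt, g.txt} staged={a.txt}
After op 19 (modify e.txt): modified={b.txt, c.txt, e.txt, f.txt, g.txt} staged={a.txt}
After op 20 (git commit): modified={b.txt, c.txt, e.txt, f.txt, g.txt} staged={none}
After op 21 (modify a.txt): modified={a.txt, b.txt, c.txt, e.txt, f.txt, g.txt} staged={none}
After op 22 (modify d.txt): modified={a.txt, b.txt, c.txt, d.txt, e.txt, f.txt, g.txt} staged={none}
After op 23 (git add g.txt): modified={a.txt, b.txt, c.txt, d.txt, e.txt, f.txt} staged={g.txt}
Final staged set: {g.txt} -> count=1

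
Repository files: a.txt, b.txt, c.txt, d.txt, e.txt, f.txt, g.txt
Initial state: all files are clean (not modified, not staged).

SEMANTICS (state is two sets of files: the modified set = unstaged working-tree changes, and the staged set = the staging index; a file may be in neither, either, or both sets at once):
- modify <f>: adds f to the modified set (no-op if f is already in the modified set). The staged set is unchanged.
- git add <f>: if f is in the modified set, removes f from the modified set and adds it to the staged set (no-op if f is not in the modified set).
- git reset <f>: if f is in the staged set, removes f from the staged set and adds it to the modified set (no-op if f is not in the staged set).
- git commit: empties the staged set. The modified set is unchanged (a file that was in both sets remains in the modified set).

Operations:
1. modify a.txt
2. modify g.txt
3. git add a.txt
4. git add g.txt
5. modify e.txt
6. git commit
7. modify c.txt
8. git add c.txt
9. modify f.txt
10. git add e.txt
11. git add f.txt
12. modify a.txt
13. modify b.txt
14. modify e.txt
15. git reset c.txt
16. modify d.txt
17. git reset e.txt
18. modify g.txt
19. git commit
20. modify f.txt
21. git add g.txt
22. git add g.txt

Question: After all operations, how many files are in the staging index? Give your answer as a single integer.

After op 1 (modify a.txt): modified={a.txt} staged={none}
After op 2 (modify g.txt): modified={a.txt, g.txt} staged={none}
After op 3 (git add a.txt): modified={g.txt} staged={a.txt}
After op 4 (git add g.txt): modified={none} staged={a.txt, g.txt}
After op 5 (modify e.txt): modified={e.txt} staged={a.txt, g.txt}
After op 6 (git commit): modified={e.txt} staged={none}
After op 7 (modify c.txt): modified={c.txt, e.txt} staged={none}
After op 8 (git add c.txt): modified={e.txt} staged={c.txt}
After op 9 (modify f.txt): modified={e.txt, f.txt} staged={c.txt}
After op 10 (git add e.txt): modified={f.txt} staged={c.txt, e.txt}
After op 11 (git add f.txt): modified={none} staged={c.txt, e.txt, f.txt}
After op 12 (modify a.txt): modified={a.txt} staged={c.txt, e.txt, f.txt}
After op 13 (modify b.txt): modified={a.txt, b.txt} staged={c.txt, e.txt, f.txt}
After op 14 (modify e.txt): modified={a.txt, b.txt, e.txt} staged={c.txt, e.txt, f.txt}
After op 15 (git reset c.txt): modified={a.txt, b.txt, c.txt, e.txt} staged={e.txt, f.txt}
After op 16 (modify d.txt): modified={a.txt, b.txt, c.txt, d.txt, e.txt} staged={e.txt, f.txt}
After op 17 (git reset e.txt): modified={a.txt, b.txt, c.txt, d.txt, e.txt} staged={f.txt}
After op 18 (modify g.txt): modified={a.txt, b.txt, c.txt, d.txt, e.txt, g.txt} staged={f.txt}
After op 19 (git commit): modified={a.txt, b.txt, c.txt, d.txt, e.txt, g.txt} staged={none}
After op 20 (modify f.txt): modified={a.txt, b.txt, c.txt, d.txt, e.txt, f.txt, g.txt} staged={none}
After op 21 (git add g.txt): modified={a.txt, b.txt, c.txt, d.txt, e.txt, f.txt} staged={g.txt}
After op 22 (git add g.txt): modified={a.txt, b.txt, c.txt, d.txt, e.txt, f.txt} staged={g.txt}
Final staged set: {g.txt} -> count=1

Answer: 1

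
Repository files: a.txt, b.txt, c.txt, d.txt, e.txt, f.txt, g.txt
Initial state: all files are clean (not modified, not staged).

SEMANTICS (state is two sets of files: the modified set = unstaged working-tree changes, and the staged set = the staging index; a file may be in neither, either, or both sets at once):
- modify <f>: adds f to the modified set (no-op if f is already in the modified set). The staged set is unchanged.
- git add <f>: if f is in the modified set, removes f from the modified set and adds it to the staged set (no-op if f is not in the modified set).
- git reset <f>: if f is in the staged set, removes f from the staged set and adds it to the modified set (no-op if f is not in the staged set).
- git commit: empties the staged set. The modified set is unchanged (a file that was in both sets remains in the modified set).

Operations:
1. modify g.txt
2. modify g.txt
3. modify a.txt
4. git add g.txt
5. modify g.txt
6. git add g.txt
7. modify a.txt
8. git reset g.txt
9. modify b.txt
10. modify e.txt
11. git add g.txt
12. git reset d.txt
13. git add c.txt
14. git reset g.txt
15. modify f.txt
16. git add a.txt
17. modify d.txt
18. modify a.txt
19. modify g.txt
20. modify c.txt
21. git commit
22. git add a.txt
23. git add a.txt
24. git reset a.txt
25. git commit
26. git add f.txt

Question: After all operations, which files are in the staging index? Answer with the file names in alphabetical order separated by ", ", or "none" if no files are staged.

After op 1 (modify g.txt): modified={g.txt} staged={none}
After op 2 (modify g.txt): modified={g.txt} staged={none}
After op 3 (modify a.txt): modified={a.txt, g.txt} staged={none}
After op 4 (git add g.txt): modified={a.txt} staged={g.txt}
After op 5 (modify g.txt): modified={a.txt, g.txt} staged={g.txt}
After op 6 (git add g.txt): modified={a.txt} staged={g.txt}
After op 7 (modify a.txt): modified={a.txt} staged={g.txt}
After op 8 (git reset g.txt): modified={a.txt, g.txt} staged={none}
After op 9 (modify b.txt): modified={a.txt, b.txt, g.txt} staged={none}
After op 10 (modify e.txt): modified={a.txt, b.txt, e.txt, g.txt} staged={none}
After op 11 (git add g.txt): modified={a.txt, b.txt, e.txt} staged={g.txt}
After op 12 (git reset d.txt): modified={a.txt, b.txt, e.txt} staged={g.txt}
After op 13 (git add c.txt): modified={a.txt, b.txt, e.txt} staged={g.txt}
After op 14 (git reset g.txt): modified={a.txt, b.txt, e.txt, g.txt} staged={none}
After op 15 (modify f.txt): modified={a.txt, b.txt, e.txt, f.txt, g.txt} staged={none}
After op 16 (git add a.txt): modified={b.txt, e.txt, f.txt, g.txt} staged={a.txt}
After op 17 (modify d.txt): modified={b.txt, d.txt, e.txt, f.txt, g.txt} staged={a.txt}
After op 18 (modify a.txt): modified={a.txt, b.txt, d.txt, e.txt, f.txt, g.txt} staged={a.txt}
After op 19 (modify g.txt): modified={a.txt, b.txt, d.txt, e.txt, f.txt, g.txt} staged={a.txt}
After op 20 (modify c.txt): modified={a.txt, b.txt, c.txt, d.txt, e.txt, f.txt, g.txt} staged={a.txt}
After op 21 (git commit): modified={a.txt, b.txt, c.txt, d.txt, e.txt, f.txt, g.txt} staged={none}
After op 22 (git add a.txt): modified={b.txt, c.txt, d.txt, e.txt, f.txt, g.txt} staged={a.txt}
After op 23 (git add a.txt): modified={b.txt, c.txt, d.txt, e.txt, f.txt, g.txt} staged={a.txt}
After op 24 (git reset a.txt): modified={a.txt, b.txt, c.txt, d.txt, e.txt, f.txt, g.txt} staged={none}
After op 25 (git commit): modified={a.txt, b.txt, c.txt, d.txt, e.txt, f.txt, g.txt} staged={none}
After op 26 (git add f.txt): modified={a.txt, b.txt, c.txt, d.txt, e.txt, g.txt} staged={f.txt}

Answer: f.txt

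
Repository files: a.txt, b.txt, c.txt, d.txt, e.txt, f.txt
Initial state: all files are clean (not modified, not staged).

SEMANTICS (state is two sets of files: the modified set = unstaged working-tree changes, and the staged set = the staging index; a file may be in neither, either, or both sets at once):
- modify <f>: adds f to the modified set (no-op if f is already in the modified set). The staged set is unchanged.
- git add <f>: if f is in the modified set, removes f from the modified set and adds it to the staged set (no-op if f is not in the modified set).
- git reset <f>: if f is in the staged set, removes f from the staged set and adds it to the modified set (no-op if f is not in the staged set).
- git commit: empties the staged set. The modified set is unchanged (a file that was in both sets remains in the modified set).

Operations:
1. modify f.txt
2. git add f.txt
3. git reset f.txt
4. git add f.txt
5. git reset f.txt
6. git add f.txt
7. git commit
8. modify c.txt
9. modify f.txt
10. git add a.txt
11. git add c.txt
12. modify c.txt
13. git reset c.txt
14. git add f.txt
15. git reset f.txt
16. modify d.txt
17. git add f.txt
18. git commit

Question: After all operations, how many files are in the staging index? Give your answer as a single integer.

After op 1 (modify f.txt): modified={f.txt} staged={none}
After op 2 (git add f.txt): modified={none} staged={f.txt}
After op 3 (git reset f.txt): modified={f.txt} staged={none}
After op 4 (git add f.txt): modified={none} staged={f.txt}
After op 5 (git reset f.txt): modified={f.txt} staged={none}
After op 6 (git add f.txt): modified={none} staged={f.txt}
After op 7 (git commit): modified={none} staged={none}
After op 8 (modify c.txt): modified={c.txt} staged={none}
After op 9 (modify f.txt): modified={c.txt, f.txt} staged={none}
After op 10 (git add a.txt): modified={c.txt, f.txt} staged={none}
After op 11 (git add c.txt): modified={f.txt} staged={c.txt}
After op 12 (modify c.txt): modified={c.txt, f.txt} staged={c.txt}
After op 13 (git reset c.txt): modified={c.txt, f.txt} staged={none}
After op 14 (git add f.txt): modified={c.txt} staged={f.txt}
After op 15 (git reset f.txt): modified={c.txt, f.txt} staged={none}
After op 16 (modify d.txt): modified={c.txt, d.txt, f.txt} staged={none}
After op 17 (git add f.txt): modified={c.txt, d.txt} staged={f.txt}
After op 18 (git commit): modified={c.txt, d.txt} staged={none}
Final staged set: {none} -> count=0

Answer: 0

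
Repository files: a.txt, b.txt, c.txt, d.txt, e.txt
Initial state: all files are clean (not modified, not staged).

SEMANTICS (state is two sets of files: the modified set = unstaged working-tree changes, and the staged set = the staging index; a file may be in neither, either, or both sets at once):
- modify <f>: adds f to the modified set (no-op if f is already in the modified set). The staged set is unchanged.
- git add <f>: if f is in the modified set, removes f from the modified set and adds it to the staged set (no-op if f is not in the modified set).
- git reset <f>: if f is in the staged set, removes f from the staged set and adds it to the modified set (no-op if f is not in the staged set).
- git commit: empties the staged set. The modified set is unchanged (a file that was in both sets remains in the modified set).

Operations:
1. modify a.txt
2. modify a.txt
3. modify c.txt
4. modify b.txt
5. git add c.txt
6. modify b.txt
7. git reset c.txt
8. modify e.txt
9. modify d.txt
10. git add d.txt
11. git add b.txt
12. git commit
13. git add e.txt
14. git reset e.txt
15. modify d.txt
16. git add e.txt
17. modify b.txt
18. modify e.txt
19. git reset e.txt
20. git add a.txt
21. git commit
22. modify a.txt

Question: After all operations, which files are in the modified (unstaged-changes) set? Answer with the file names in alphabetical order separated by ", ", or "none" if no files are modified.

After op 1 (modify a.txt): modified={a.txt} staged={none}
After op 2 (modify a.txt): modified={a.txt} staged={none}
After op 3 (modify c.txt): modified={a.txt, c.txt} staged={none}
After op 4 (modify b.txt): modified={a.txt, b.txt, c.txt} staged={none}
After op 5 (git add c.txt): modified={a.txt, b.txt} staged={c.txt}
After op 6 (modify b.txt): modified={a.txt, b.txt} staged={c.txt}
After op 7 (git reset c.txt): modified={a.txt, b.txt, c.txt} staged={none}
After op 8 (modify e.txt): modified={a.txt, b.txt, c.txt, e.txt} staged={none}
After op 9 (modify d.txt): modified={a.txt, b.txt, c.txt, d.txt, e.txt} staged={none}
After op 10 (git add d.txt): modified={a.txt, b.txt, c.txt, e.txt} staged={d.txt}
After op 11 (git add b.txt): modified={a.txt, c.txt, e.txt} staged={b.txt, d.txt}
After op 12 (git commit): modified={a.txt, c.txt, e.txt} staged={none}
After op 13 (git add e.txt): modified={a.txt, c.txt} staged={e.txt}
After op 14 (git reset e.txt): modified={a.txt, c.txt, e.txt} staged={none}
After op 15 (modify d.txt): modified={a.txt, c.txt, d.txt, e.txt} staged={none}
After op 16 (git add e.txt): modified={a.txt, c.txt, d.txt} staged={e.txt}
After op 17 (modify b.txt): modified={a.txt, b.txt, c.txt, d.txt} staged={e.txt}
After op 18 (modify e.txt): modified={a.txt, b.txt, c.txt, d.txt, e.txt} staged={e.txt}
After op 19 (git reset e.txt): modified={a.txt, b.txt, c.txt, d.txt, e.txt} staged={none}
After op 20 (git add a.txt): modified={b.txt, c.txt, d.txt, e.txt} staged={a.txt}
After op 21 (git commit): modified={b.txt, c.txt, d.txt, e.txt} staged={none}
After op 22 (modify a.txt): modified={a.txt, b.txt, c.txt, d.txt, e.txt} staged={none}

Answer: a.txt, b.txt, c.txt, d.txt, e.txt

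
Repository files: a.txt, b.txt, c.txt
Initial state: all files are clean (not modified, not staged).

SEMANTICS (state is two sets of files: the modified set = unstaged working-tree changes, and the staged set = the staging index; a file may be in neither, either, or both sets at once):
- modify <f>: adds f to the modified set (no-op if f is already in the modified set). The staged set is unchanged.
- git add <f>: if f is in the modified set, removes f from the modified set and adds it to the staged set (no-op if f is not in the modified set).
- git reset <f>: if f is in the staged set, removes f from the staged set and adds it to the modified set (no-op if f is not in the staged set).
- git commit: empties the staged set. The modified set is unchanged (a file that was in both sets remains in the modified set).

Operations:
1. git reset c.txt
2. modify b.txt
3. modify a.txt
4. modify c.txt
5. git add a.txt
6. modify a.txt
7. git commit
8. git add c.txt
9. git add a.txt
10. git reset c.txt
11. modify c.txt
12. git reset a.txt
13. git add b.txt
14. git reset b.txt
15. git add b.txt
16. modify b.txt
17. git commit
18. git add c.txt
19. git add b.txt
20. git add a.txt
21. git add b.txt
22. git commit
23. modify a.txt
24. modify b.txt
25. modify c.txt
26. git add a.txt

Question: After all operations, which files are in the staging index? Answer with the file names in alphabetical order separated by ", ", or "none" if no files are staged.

After op 1 (git reset c.txt): modified={none} staged={none}
After op 2 (modify b.txt): modified={b.txt} staged={none}
After op 3 (modify a.txt): modified={a.txt, b.txt} staged={none}
After op 4 (modify c.txt): modified={a.txt, b.txt, c.txt} staged={none}
After op 5 (git add a.txt): modified={b.txt, c.txt} staged={a.txt}
After op 6 (modify a.txt): modified={a.txt, b.txt, c.txt} staged={a.txt}
After op 7 (git commit): modified={a.txt, b.txt, c.txt} staged={none}
After op 8 (git add c.txt): modified={a.txt, b.txt} staged={c.txt}
After op 9 (git add a.txt): modified={b.txt} staged={a.txt, c.txt}
After op 10 (git reset c.txt): modified={b.txt, c.txt} staged={a.txt}
After op 11 (modify c.txt): modified={b.txt, c.txt} staged={a.txt}
After op 12 (git reset a.txt): modified={a.txt, b.txt, c.txt} staged={none}
After op 13 (git add b.txt): modified={a.txt, c.txt} staged={b.txt}
After op 14 (git reset b.txt): modified={a.txt, b.txt, c.txt} staged={none}
After op 15 (git add b.txt): modified={a.txt, c.txt} staged={b.txt}
After op 16 (modify b.txt): modified={a.txt, b.txt, c.txt} staged={b.txt}
After op 17 (git commit): modified={a.txt, b.txt, c.txt} staged={none}
After op 18 (git add c.txt): modified={a.txt, b.txt} staged={c.txt}
After op 19 (git add b.txt): modified={a.txt} staged={b.txt, c.txt}
After op 20 (git add a.txt): modified={none} staged={a.txt, b.txt, c.txt}
After op 21 (git add b.txt): modified={none} staged={a.txt, b.txt, c.txt}
After op 22 (git commit): modified={none} staged={none}
After op 23 (modify a.txt): modified={a.txt} staged={none}
After op 24 (modify b.txt): modified={a.txt, b.txt} staged={none}
After op 25 (modify c.txt): modified={a.txt, b.txt, c.txt} staged={none}
After op 26 (git add a.txt): modified={b.txt, c.txt} staged={a.txt}

Answer: a.txt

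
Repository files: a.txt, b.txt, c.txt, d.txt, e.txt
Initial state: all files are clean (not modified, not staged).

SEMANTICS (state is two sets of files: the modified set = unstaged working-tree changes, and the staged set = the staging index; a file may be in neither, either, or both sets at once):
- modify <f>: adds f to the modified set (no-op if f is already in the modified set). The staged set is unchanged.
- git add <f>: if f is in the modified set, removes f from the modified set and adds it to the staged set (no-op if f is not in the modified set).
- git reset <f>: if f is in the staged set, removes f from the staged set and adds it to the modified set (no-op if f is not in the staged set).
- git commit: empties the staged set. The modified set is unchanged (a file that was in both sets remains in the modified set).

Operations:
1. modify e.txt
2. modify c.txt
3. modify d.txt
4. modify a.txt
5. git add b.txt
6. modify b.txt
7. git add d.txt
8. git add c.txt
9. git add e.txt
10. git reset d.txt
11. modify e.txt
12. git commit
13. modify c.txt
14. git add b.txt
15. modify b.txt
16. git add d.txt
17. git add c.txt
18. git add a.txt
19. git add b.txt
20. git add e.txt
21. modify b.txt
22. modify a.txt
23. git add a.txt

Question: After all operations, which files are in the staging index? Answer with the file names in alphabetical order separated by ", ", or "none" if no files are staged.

After op 1 (modify e.txt): modified={e.txt} staged={none}
After op 2 (modify c.txt): modified={c.txt, e.txt} staged={none}
After op 3 (modify d.txt): modified={c.txt, d.txt, e.txt} staged={none}
After op 4 (modify a.txt): modified={a.txt, c.txt, d.txt, e.txt} staged={none}
After op 5 (git add b.txt): modified={a.txt, c.txt, d.txt, e.txt} staged={none}
After op 6 (modify b.txt): modified={a.txt, b.txt, c.txt, d.txt, e.txt} staged={none}
After op 7 (git add d.txt): modified={a.txt, b.txt, c.txt, e.txt} staged={d.txt}
After op 8 (git add c.txt): modified={a.txt, b.txt, e.txt} staged={c.txt, d.txt}
After op 9 (git add e.txt): modified={a.txt, b.txt} staged={c.txt, d.txt, e.txt}
After op 10 (git reset d.txt): modified={a.txt, b.txt, d.txt} staged={c.txt, e.txt}
After op 11 (modify e.txt): modified={a.txt, b.txt, d.txt, e.txt} staged={c.txt, e.txt}
After op 12 (git commit): modified={a.txt, b.txt, d.txt, e.txt} staged={none}
After op 13 (modify c.txt): modified={a.txt, b.txt, c.txt, d.txt, e.txt} staged={none}
After op 14 (git add b.txt): modified={a.txt, c.txt, d.txt, e.txt} staged={b.txt}
After op 15 (modify b.txt): modified={a.txt, b.txt, c.txt, d.txt, e.txt} staged={b.txt}
After op 16 (git add d.txt): modified={a.txt, b.txt, c.txt, e.txt} staged={b.txt, d.txt}
After op 17 (git add c.txt): modified={a.txt, b.txt, e.txt} staged={b.txt, c.txt, d.txt}
After op 18 (git add a.txt): modified={b.txt, e.txt} staged={a.txt, b.txt, c.txt, d.txt}
After op 19 (git add b.txt): modified={e.txt} staged={a.txt, b.txt, c.txt, d.txt}
After op 20 (git add e.txt): modified={none} staged={a.txt, b.txt, c.txt, d.txt, e.txt}
After op 21 (modify b.txt): modified={b.txt} staged={a.txt, b.txt, c.txt, d.txt, e.txt}
After op 22 (modify a.txt): modified={a.txt, b.txt} staged={a.txt, b.txt, c.txt, d.txt, e.txt}
After op 23 (git add a.txt): modified={b.txt} staged={a.txt, b.txt, c.txt, d.txt, e.txt}

Answer: a.txt, b.txt, c.txt, d.txt, e.txt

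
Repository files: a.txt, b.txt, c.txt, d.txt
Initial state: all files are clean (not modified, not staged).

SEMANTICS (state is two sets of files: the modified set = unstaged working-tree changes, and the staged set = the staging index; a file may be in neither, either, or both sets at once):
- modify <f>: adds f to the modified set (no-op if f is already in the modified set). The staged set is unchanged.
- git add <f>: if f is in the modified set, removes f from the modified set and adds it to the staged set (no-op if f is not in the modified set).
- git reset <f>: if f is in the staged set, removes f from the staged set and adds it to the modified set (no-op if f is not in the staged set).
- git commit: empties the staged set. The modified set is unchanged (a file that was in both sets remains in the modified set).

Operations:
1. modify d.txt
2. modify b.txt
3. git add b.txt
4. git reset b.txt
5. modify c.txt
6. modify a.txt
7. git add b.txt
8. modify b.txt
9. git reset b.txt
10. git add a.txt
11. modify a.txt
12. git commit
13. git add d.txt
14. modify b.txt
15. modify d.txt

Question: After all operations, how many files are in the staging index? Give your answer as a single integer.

Answer: 1

Derivation:
After op 1 (modify d.txt): modified={d.txt} staged={none}
After op 2 (modify b.txt): modified={b.txt, d.txt} staged={none}
After op 3 (git add b.txt): modified={d.txt} staged={b.txt}
After op 4 (git reset b.txt): modified={b.txt, d.txt} staged={none}
After op 5 (modify c.txt): modified={b.txt, c.txt, d.txt} staged={none}
After op 6 (modify a.txt): modified={a.txt, b.txt, c.txt, d.txt} staged={none}
After op 7 (git add b.txt): modified={a.txt, c.txt, d.txt} staged={b.txt}
After op 8 (modify b.txt): modified={a.txt, b.txt, c.txt, d.txt} staged={b.txt}
After op 9 (git reset b.txt): modified={a.txt, b.txt, c.txt, d.txt} staged={none}
After op 10 (git add a.txt): modified={b.txt, c.txt, d.txt} staged={a.txt}
After op 11 (modify a.txt): modified={a.txt, b.txt, c.txt, d.txt} staged={a.txt}
After op 12 (git commit): modified={a.txt, b.txt, c.txt, d.txt} staged={none}
After op 13 (git add d.txt): modified={a.txt, b.txt, c.txt} staged={d.txt}
After op 14 (modify b.txt): modified={a.txt, b.txt, c.txt} staged={d.txt}
After op 15 (modify d.txt): modified={a.txt, b.txt, c.txt, d.txt} staged={d.txt}
Final staged set: {d.txt} -> count=1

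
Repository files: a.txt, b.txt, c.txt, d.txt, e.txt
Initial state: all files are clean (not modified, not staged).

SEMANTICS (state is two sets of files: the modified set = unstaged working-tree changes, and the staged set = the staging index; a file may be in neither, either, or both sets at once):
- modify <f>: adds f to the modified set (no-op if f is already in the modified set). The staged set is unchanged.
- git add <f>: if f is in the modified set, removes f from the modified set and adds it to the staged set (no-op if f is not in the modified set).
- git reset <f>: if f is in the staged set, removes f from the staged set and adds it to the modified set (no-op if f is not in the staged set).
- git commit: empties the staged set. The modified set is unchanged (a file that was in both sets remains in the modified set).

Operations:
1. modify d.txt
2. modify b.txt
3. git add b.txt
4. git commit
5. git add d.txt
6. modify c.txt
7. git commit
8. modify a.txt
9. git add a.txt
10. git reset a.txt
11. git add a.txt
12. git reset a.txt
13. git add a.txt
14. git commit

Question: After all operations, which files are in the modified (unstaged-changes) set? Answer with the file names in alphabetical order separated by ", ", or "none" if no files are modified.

After op 1 (modify d.txt): modified={d.txt} staged={none}
After op 2 (modify b.txt): modified={b.txt, d.txt} staged={none}
After op 3 (git add b.txt): modified={d.txt} staged={b.txt}
After op 4 (git commit): modified={d.txt} staged={none}
After op 5 (git add d.txt): modified={none} staged={d.txt}
After op 6 (modify c.txt): modified={c.txt} staged={d.txt}
After op 7 (git commit): modified={c.txt} staged={none}
After op 8 (modify a.txt): modified={a.txt, c.txt} staged={none}
After op 9 (git add a.txt): modified={c.txt} staged={a.txt}
After op 10 (git reset a.txt): modified={a.txt, c.txt} staged={none}
After op 11 (git add a.txt): modified={c.txt} staged={a.txt}
After op 12 (git reset a.txt): modified={a.txt, c.txt} staged={none}
After op 13 (git add a.txt): modified={c.txt} staged={a.txt}
After op 14 (git commit): modified={c.txt} staged={none}

Answer: c.txt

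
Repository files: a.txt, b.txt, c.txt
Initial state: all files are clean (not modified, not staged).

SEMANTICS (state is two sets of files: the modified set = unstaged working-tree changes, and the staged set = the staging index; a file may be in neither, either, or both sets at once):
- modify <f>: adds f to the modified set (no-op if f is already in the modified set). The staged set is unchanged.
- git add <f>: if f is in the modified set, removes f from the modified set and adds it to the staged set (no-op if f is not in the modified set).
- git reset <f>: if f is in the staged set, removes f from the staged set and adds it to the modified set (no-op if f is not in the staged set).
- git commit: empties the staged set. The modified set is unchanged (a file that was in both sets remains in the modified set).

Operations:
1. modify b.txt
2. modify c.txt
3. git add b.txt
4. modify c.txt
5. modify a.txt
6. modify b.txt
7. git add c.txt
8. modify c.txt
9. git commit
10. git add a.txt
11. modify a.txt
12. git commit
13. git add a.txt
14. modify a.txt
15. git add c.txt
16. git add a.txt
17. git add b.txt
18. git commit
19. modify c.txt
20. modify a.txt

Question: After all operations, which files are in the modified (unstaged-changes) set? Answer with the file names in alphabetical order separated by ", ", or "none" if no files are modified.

After op 1 (modify b.txt): modified={b.txt} staged={none}
After op 2 (modify c.txt): modified={b.txt, c.txt} staged={none}
After op 3 (git add b.txt): modified={c.txt} staged={b.txt}
After op 4 (modify c.txt): modified={c.txt} staged={b.txt}
After op 5 (modify a.txt): modified={a.txt, c.txt} staged={b.txt}
After op 6 (modify b.txt): modified={a.txt, b.txt, c.txt} staged={b.txt}
After op 7 (git add c.txt): modified={a.txt, b.txt} staged={b.txt, c.txt}
After op 8 (modify c.txt): modified={a.txt, b.txt, c.txt} staged={b.txt, c.txt}
After op 9 (git commit): modified={a.txt, b.txt, c.txt} staged={none}
After op 10 (git add a.txt): modified={b.txt, c.txt} staged={a.txt}
After op 11 (modify a.txt): modified={a.txt, b.txt, c.txt} staged={a.txt}
After op 12 (git commit): modified={a.txt, b.txt, c.txt} staged={none}
After op 13 (git add a.txt): modified={b.txt, c.txt} staged={a.txt}
After op 14 (modify a.txt): modified={a.txt, b.txt, c.txt} staged={a.txt}
After op 15 (git add c.txt): modified={a.txt, b.txt} staged={a.txt, c.txt}
After op 16 (git add a.txt): modified={b.txt} staged={a.txt, c.txt}
After op 17 (git add b.txt): modified={none} staged={a.txt, b.txt, c.txt}
After op 18 (git commit): modified={none} staged={none}
After op 19 (modify c.txt): modified={c.txt} staged={none}
After op 20 (modify a.txt): modified={a.txt, c.txt} staged={none}

Answer: a.txt, c.txt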